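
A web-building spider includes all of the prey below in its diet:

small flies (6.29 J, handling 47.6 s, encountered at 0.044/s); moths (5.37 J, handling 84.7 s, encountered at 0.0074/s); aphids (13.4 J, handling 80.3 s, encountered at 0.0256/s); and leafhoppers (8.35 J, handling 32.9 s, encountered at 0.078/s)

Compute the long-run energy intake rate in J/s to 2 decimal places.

0.16 J/s

Energy encountered per unit search time: 0.044×6.29 + 0.0074×5.37 + 0.0256×13.4 + 0.078×8.35 = 1.311 J/s.
Handling time per unit search time: 0.044×47.6 + 0.0074×84.7 + 0.0256×80.3 + 0.078×32.9 = 7.343.
Rate = 1.311/(1 + 7.343) = 0.1571 J/s.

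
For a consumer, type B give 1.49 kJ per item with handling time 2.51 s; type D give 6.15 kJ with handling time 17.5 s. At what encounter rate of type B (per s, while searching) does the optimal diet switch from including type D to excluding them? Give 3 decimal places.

0.578 per s

The zero-one rule: include type D iff E₂/h₂ > λE₁/(1+λh₁). Equality gives the switch point.
λE₁h₂ = E₂ + λE₂h₁ ⇒ λ = E₂/(E₁h₂ − E₂h₁) = 6.15/(26.07 − 15.44) = 0.5781 per s.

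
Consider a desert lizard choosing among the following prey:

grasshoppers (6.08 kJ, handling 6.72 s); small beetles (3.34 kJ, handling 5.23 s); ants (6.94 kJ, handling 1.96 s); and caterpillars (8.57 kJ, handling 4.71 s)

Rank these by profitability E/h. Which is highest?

Profitability E/h (kJ/s): grasshoppers = 6.08/6.72 = 0.905, small beetles = 3.34/5.23 = 0.639, ants = 6.94/1.96 = 3.54, caterpillars = 8.57/4.71 = 1.82.
Ranked: ants > caterpillars > grasshoppers > small beetles.

ants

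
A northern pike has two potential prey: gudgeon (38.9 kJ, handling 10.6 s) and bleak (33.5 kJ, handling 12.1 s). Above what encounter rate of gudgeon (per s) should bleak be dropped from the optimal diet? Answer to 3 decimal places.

0.290 per s

Drop bleak once their profitability E₂/h₂ falls below the rate achievable on gudgeon alone: E₂/h₂ = λE₁/(1 + λh₁).
Solve for λ: λE₁h₂ = E₂(1 + λh₁) → λ(E₁h₂ − E₂h₁) = E₂ → λ = E₂/(E₁h₂ − E₂h₁).
λ = 33.5/(38.9×12.1 − 33.5×10.6) = 33.5/115.6 = 0.2898 per s.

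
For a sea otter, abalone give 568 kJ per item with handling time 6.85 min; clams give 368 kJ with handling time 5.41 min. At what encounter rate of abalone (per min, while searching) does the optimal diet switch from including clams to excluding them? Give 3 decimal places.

Drop clams once their profitability E₂/h₂ falls below the rate achievable on abalone alone: E₂/h₂ = λE₁/(1 + λh₁).
Solve for λ: λE₁h₂ = E₂(1 + λh₁) → λ(E₁h₂ − E₂h₁) = E₂ → λ = E₂/(E₁h₂ − E₂h₁).
λ = 368/(568×5.41 − 368×6.85) = 368/552.1 = 0.6666 per min.

0.667 per min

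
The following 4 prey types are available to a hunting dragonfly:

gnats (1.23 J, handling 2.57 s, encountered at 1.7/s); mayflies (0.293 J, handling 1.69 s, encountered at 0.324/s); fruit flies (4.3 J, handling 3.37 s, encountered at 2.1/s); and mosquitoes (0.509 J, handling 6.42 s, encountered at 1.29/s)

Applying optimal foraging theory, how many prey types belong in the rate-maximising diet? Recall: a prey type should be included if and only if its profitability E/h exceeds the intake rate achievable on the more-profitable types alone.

Profitabilities (E/h, J/s): fruit flies 1.28, gnats 0.479, mayflies 0.173, mosquitoes 0.0793. Add prey in this order while the next type's profitability exceeds the intake rate on those already taken.
Rate on top 1: 1.118. gnats: 0.479 < 1.118 → exclude; stop.
Optimal diet: fruit flies — 1 of 4 types.

1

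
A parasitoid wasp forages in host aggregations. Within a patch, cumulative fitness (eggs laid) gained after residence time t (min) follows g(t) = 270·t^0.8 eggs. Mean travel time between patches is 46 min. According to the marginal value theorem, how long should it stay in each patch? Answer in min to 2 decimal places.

184.00 min

By the marginal value theorem, leave when the instantaneous gain rate g'(t) equals the habitat-wide average g(t)/(T + t).
g'(t) = 0.8·270·t^-0.2. Setting 0.8·270·t^-0.2 = 270·t^0.8/(46+t) gives 0.8(46+t) = t, so 0.20·t = 0.8×46.
t* = 0.8×46/0.20 = 184 min.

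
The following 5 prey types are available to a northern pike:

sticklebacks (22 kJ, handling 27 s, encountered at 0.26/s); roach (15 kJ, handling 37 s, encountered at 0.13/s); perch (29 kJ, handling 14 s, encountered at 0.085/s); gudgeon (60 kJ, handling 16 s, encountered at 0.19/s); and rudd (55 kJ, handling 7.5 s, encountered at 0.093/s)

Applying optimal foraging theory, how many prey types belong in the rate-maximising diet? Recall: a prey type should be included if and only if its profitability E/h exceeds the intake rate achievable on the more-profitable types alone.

Profitabilities (E/h, kJ/s): rudd 7.33, gudgeon 3.75, perch 2.07, sticklebacks 0.815, roach 0.405. Add prey in this order while the next type's profitability exceeds the intake rate on those already taken.
Rate on top 1: 3.013. gudgeon: 3.75 > 3.013 → include.
Rate on top 2: 3.486. perch: 2.07 < 3.486 → exclude; stop.
Optimal diet: rudd, gudgeon — 2 of 5 types.

2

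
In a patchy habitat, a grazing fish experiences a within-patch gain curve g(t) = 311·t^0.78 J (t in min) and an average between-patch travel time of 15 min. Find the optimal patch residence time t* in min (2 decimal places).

53.18 min

By the marginal value theorem, leave when the instantaneous gain rate g'(t) equals the habitat-wide average g(t)/(T + t).
g'(t) = 0.78·311·t^-0.22. Setting 0.78·311·t^-0.22 = 311·t^0.78/(15+t) gives 0.78(15+t) = t, so 0.22·t = 0.78×15.
t* = 0.78×15/0.22 = 53.18 min.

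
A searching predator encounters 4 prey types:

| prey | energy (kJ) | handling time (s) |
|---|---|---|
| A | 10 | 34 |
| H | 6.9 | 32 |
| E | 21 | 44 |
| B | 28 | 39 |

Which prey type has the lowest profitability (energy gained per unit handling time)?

In descending order of E/h:
B: 28/39 = 0.718 kJ/s
E: 21/44 = 0.477 kJ/s
A: 10/34 = 0.294 kJ/s
H: 6.9/32 = 0.216 kJ/s

H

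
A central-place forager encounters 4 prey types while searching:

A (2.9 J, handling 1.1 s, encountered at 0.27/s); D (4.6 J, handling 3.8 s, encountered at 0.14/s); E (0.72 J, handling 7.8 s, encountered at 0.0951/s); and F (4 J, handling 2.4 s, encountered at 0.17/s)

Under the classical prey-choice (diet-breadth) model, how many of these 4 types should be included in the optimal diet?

3

Rank by E/h (J/s): A 2.64, F 1.67, D 1.21, E 0.0923. Include each in turn until the next type's E/h falls below the running intake rate.
Rate on top 1: 0.6037. F: 1.67 > 0.6037 → include.
Rate on top 2: 0.8581. D: 1.21 > 0.8581 → include.
Rate on top 3: 0.9419. E: 0.0923 < 0.9419 → exclude; stop.
Optimal diet: A, F, D — 3 of 4 types.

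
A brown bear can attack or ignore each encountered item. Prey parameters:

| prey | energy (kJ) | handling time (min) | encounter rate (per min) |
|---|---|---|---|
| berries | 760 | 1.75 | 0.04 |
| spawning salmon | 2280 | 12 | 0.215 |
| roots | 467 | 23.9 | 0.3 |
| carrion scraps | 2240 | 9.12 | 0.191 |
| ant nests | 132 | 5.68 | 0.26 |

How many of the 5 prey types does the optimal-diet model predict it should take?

3

E/h in descending order: berries 434, carrion scraps 246, spawning salmon 190, ant nests 23.2, roots 19.5 kJ/min. The optimal diet is the largest prefix of this list for which every included type satisfies E_i/h_i > R on the types above it.
Rate on top 1: 28.41. carrion scraps: 246 > 28.41 → include.
Rate on top 2: 163. spawning salmon: 190 > 163 → include.
Rate on top 3: 175.9. ant nests: 23.2 < 175.9 → exclude; stop.
Optimal diet: berries, carrion scraps, spawning salmon — 3 of 5 types.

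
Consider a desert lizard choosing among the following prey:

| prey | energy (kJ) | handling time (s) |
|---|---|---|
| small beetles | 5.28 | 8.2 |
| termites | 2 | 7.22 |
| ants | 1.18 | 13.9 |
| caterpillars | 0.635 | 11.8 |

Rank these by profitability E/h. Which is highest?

Profitability E/h (kJ/s): small beetles = 5.28/8.2 = 0.644, termites = 2/7.22 = 0.277, ants = 1.18/13.9 = 0.0849, caterpillars = 0.635/11.8 = 0.0538.
Ranked: small beetles > termites > ants > caterpillars.

small beetles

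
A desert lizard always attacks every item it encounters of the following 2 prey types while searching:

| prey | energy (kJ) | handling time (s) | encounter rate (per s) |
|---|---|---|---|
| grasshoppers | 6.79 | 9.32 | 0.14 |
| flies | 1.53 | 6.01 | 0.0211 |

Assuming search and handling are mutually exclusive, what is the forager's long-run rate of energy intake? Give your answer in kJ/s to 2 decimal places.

R = Σλ_iE_i / (1 + Σλ_ih_i)
Numerator: 0.14×6.79 + 0.0211×1.53 = 0.9829
Denominator: 1 + 0.14×9.32 + 0.0211×6.01 = 2.432
R = 0.9829/2.432 = 0.4042 kJ/s

0.40 kJ/s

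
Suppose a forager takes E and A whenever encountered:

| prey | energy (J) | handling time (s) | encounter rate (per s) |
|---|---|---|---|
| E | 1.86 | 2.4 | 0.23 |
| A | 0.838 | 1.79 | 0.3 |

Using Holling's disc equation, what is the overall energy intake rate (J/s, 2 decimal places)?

0.33 J/s

Energy encountered per unit search time: 0.23×1.86 + 0.3×0.838 = 0.6792 J/s.
Handling time per unit search time: 0.23×2.4 + 0.3×1.79 = 1.089.
Rate = 0.6792/(1 + 1.089) = 0.3251 J/s.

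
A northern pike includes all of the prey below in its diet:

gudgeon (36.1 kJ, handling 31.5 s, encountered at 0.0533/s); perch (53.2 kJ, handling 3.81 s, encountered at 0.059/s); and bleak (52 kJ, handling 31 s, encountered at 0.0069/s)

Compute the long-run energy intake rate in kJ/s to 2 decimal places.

1.74 kJ/s

R = Σλ_iE_i / (1 + Σλ_ih_i)
Numerator: 0.0533×36.1 + 0.059×53.2 + 0.0069×52 = 5.422
Denominator: 1 + 0.0533×31.5 + 0.059×3.81 + 0.0069×31 = 3.118
R = 5.422/3.118 = 1.739 kJ/s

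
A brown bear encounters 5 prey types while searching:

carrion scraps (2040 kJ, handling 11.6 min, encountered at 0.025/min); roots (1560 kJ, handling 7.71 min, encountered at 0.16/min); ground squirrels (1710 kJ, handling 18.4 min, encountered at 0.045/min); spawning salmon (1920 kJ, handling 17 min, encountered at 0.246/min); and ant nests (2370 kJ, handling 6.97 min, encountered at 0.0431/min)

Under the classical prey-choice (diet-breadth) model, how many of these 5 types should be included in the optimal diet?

3

E/h in descending order: ant nests 340, roots 202, carrion scraps 176, spawning salmon 113, ground squirrels 92.9 kJ/min. The optimal diet is the largest prefix of this list for which every included type satisfies E_i/h_i > R on the types above it.
Rate on top 1: 78.55. roots: 202 > 78.55 → include.
Rate on top 2: 138.8. carrion scraps: 176 > 138.8 → include.
Rate on top 3: 142.6. spawning salmon: 113 < 142.6 → exclude; stop.
Optimal diet: ant nests, roots, carrion scraps — 3 of 5 types.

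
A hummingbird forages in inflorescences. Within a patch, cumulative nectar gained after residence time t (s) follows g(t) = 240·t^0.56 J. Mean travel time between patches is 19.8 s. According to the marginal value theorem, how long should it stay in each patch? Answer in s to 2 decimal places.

25.20 s

By the marginal value theorem, leave when the instantaneous gain rate g'(t) equals the habitat-wide average g(t)/(T + t).
g'(t) = 0.56·240·t^-0.44. Setting 0.56·240·t^-0.44 = 240·t^0.56/(19.8+t) gives 0.56(19.8+t) = t, so 0.44·t = 0.56×19.8.
t* = 0.56×19.8/0.44 = 25.2 s.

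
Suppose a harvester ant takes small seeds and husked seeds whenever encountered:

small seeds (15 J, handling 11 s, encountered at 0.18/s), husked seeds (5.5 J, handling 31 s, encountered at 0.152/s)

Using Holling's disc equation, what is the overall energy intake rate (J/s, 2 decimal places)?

0.46 J/s

R = Σλ_iE_i / (1 + Σλ_ih_i)
Numerator: 0.18×15 + 0.152×5.5 = 3.536
Denominator: 1 + 0.18×11 + 0.152×31 = 7.692
R = 3.536/7.692 = 0.4597 J/s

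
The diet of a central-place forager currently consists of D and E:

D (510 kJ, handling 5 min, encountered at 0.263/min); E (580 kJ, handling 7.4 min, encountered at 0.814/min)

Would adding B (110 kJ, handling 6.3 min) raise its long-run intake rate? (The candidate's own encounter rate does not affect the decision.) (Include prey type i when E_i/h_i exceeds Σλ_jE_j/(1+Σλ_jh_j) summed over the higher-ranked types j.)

Intake rate on the current diet: R = (0.263×510 + 0.814×580) / (1 + 0.263×5 + 0.814×7.4) = 606.2/8.339 = 72.7 kJ/min.
B: E/h = 110/6.3 = 17.46 kJ/min.
17.46 < 72.7, so adding B would lower the average — exclude it.

No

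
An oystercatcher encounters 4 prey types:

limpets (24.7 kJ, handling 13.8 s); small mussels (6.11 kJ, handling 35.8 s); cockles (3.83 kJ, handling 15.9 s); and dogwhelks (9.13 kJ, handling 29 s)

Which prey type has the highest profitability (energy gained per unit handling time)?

In descending order of E/h:
limpets: 24.7/13.8 = 1.79 kJ/s
dogwhelks: 9.13/29 = 0.315 kJ/s
cockles: 3.83/15.9 = 0.241 kJ/s
small mussels: 6.11/35.8 = 0.171 kJ/s

limpets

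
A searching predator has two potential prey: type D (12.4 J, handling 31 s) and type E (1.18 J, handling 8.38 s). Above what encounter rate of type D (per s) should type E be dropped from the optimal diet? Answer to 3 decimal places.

Drop type E once their profitability E₂/h₂ falls below the rate achievable on type D alone: E₂/h₂ = λE₁/(1 + λh₁).
Solve for λ: λE₁h₂ = E₂(1 + λh₁) → λ(E₁h₂ − E₂h₁) = E₂ → λ = E₂/(E₁h₂ − E₂h₁).
λ = 1.18/(12.4×8.38 − 1.18×31) = 1.18/67.33 = 0.01753 per s.

0.018 per s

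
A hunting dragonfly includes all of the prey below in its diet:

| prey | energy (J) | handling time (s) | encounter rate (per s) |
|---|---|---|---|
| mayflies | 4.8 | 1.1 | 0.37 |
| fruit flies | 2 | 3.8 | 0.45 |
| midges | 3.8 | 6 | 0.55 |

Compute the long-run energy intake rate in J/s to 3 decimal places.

0.743 J/s

R = Σλ_iE_i / (1 + Σλ_ih_i)
Numerator: 0.37×4.8 + 0.45×2 + 0.55×3.8 = 4.766
Denominator: 1 + 0.37×1.1 + 0.45×3.8 + 0.55×6 = 6.417
R = 4.766/6.417 = 0.7427 J/s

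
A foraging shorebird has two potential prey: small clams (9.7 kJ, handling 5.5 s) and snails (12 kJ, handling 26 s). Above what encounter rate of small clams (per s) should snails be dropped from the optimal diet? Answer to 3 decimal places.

At the threshold, the rate on small clams alone equals the profitability of snails: λ·9.7/(1 + λ·5.5) = 12/26 = 0.4615.
Rearranging, λ(9.7 − 0.4615×5.5) = 0.4615, so λ = 0.4615/7.162 = 0.06445 per s.

0.064 per s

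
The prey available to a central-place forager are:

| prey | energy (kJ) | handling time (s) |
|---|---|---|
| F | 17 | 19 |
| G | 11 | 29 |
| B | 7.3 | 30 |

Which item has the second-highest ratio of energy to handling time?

In descending order of E/h:
F: 17/19 = 0.895 kJ/s
G: 11/29 = 0.379 kJ/s
B: 7.3/30 = 0.243 kJ/s

G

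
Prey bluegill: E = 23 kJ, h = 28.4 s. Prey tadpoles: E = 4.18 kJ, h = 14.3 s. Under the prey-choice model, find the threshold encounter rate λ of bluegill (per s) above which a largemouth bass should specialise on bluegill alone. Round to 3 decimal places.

Drop tadpoles once their profitability E₂/h₂ falls below the rate achievable on bluegill alone: E₂/h₂ = λE₁/(1 + λh₁).
Solve for λ: λE₁h₂ = E₂(1 + λh₁) → λ(E₁h₂ − E₂h₁) = E₂ → λ = E₂/(E₁h₂ − E₂h₁).
λ = 4.18/(23×14.3 − 4.18×28.4) = 4.18/210.2 = 0.01989 per s.

0.020 per s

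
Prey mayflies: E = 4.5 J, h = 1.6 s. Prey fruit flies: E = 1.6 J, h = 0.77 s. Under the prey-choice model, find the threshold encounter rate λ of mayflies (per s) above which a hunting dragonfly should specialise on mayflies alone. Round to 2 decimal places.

1.77 per s

Drop fruit flies once their profitability E₂/h₂ falls below the rate achievable on mayflies alone: E₂/h₂ = λE₁/(1 + λh₁).
Solve for λ: λE₁h₂ = E₂(1 + λh₁) → λ(E₁h₂ − E₂h₁) = E₂ → λ = E₂/(E₁h₂ − E₂h₁).
λ = 1.6/(4.5×0.77 − 1.6×1.6) = 1.6/0.905 = 1.768 per s.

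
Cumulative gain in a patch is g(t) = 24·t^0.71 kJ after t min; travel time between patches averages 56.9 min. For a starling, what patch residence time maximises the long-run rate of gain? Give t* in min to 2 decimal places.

139.31 min

Maximise g(t)/(T+t): set derivative to zero → g'(t)(T+t) = g(t).
g'(t) = 0.71·24·t^-0.29. Setting 0.71·24·t^-0.29 = 24·t^0.71/(56.9+t) gives 0.71(56.9+t) = t, so 0.29·t = 0.71×56.9.
t* = 0.71×56.9/0.29 = 139.3 min.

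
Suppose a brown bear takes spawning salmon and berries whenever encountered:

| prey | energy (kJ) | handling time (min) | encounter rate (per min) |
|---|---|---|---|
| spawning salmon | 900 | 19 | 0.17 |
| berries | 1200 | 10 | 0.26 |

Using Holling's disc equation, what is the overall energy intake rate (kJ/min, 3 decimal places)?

68.082 kJ/min

R = (0.17×900 + 0.26×1200) / (1 + 0.17×19 + 0.26×10) = 465/6.83 = 68.08 kJ/min.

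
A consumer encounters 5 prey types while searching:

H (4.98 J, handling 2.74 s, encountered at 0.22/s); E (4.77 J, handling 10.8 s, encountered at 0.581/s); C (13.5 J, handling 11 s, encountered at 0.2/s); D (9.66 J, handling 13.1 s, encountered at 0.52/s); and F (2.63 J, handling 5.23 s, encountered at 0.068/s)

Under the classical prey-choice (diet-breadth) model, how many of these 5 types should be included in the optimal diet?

2

Rank by E/h (J/s): H 1.82, C 1.23, D 0.737, F 0.503, E 0.442. Include each in turn until the next type's E/h falls below the running intake rate.
Rate on top 1: 0.6836. C: 1.23 > 0.6836 → include.
Rate on top 2: 0.9981. D: 0.737 < 0.9981 → exclude; stop.
Optimal diet: H, C — 2 of 5 types.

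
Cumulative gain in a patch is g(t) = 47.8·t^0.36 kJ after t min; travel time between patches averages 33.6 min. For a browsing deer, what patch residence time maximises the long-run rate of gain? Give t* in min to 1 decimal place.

Maximise g(t)/(T+t): set derivative to zero → g'(t)(T+t) = g(t).
g'(t) = 0.36·47.8·t^-0.64. Setting 0.36·47.8·t^-0.64 = 47.8·t^0.36/(33.6+t) gives 0.36(33.6+t) = t, so 0.64·t = 0.36×33.6.
t* = 0.36×33.6/0.64 = 18.9 min.

18.9 min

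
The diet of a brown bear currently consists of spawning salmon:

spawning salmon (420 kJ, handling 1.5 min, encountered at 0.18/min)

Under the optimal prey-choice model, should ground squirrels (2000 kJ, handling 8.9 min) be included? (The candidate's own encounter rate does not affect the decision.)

Yes

Intake rate on the current diet: R = (0.18×420) / (1 + 0.18×1.5) = 75.6/1.27 = 59.53 kJ/min.
Profitability of ground squirrels: 2000/8.9 = 224.7 kJ/min.
224.7 > 59.53, so adding ground squirrels raises the average — include it.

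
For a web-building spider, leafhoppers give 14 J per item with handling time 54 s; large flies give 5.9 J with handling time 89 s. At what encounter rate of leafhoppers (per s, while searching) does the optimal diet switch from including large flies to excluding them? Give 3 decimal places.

0.006 per s

The zero-one rule: include large flies iff E₂/h₂ > λE₁/(1+λh₁). Equality gives the switch point.
λE₁h₂ = E₂ + λE₂h₁ ⇒ λ = E₂/(E₁h₂ − E₂h₁) = 5.9/(1246 − 318.6) = 0.006362 per s.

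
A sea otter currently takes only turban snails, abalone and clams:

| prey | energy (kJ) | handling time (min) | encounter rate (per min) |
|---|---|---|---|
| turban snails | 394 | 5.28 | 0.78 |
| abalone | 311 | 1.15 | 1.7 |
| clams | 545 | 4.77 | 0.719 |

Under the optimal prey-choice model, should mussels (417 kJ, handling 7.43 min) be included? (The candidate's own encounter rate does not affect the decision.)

Intake rate on the current diet: R = (0.78×394 + 1.7×311 + 0.719×545) / (1 + 0.78×5.28 + 1.7×1.15 + 0.719×4.77) = 1228/10.5 = 116.9 kJ/min.
Profitability of mussels: 417/7.43 = 56.12 kJ/min.
Since 56.12 < R, time spent handling mussels is better spent searching.

No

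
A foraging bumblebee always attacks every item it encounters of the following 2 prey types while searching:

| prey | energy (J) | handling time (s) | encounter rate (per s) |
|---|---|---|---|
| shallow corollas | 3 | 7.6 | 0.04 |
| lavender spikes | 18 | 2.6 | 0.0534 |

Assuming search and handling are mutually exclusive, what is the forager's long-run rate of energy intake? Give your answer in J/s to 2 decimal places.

R = (0.04×3 + 0.0534×18) / (1 + 0.04×7.6 + 0.0534×2.6) = 1.081/1.443 = 0.7494 J/s.

0.75 J/s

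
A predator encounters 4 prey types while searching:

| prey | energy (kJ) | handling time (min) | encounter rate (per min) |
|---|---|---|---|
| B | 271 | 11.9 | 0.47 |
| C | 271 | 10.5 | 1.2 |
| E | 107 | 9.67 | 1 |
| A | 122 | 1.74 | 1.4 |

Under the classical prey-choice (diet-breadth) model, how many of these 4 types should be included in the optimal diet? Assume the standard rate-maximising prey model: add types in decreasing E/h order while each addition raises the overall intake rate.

Profitabilities (E/h, kJ/min): A 70.1, C 25.8, B 22.8, E 11.1. Add prey in this order while the next type's profitability exceeds the intake rate on those already taken.
Rate on top 1: 49.71. C: 25.8 < 49.71 → exclude; stop.
Optimal diet: A — 1 of 4 types.

1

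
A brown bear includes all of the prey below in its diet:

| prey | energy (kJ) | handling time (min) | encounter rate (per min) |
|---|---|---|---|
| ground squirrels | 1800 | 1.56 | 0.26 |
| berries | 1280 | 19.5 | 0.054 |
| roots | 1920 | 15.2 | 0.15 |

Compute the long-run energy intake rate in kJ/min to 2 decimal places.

R = (0.26×1800 + 0.054×1280 + 0.15×1920) / (1 + 0.26×1.56 + 0.054×19.5 + 0.15×15.2) = 825.1/4.739 = 174.1 kJ/min.

174.13 kJ/min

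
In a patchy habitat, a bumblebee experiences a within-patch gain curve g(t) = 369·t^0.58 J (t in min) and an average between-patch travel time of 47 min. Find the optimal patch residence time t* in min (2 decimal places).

64.90 min

By the marginal value theorem, leave when the instantaneous gain rate g'(t) equals the habitat-wide average g(t)/(T + t).
g'(t) = 0.58·369·t^-0.42. Setting 0.58·369·t^-0.42 = 369·t^0.58/(47+t) gives 0.58(47+t) = t, so 0.42·t = 0.58×47.
t* = 0.58×47/0.42 = 64.9 min.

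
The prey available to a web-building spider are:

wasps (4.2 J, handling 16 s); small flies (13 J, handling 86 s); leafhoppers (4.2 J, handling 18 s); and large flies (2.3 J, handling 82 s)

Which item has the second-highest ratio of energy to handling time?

Profitability E/h (J/s): wasps = 4.2/16 = 0.263, small flies = 13/86 = 0.151, leafhoppers = 4.2/18 = 0.233, large flies = 2.3/82 = 0.028.
Ranked: wasps > leafhoppers > small flies > large flies.

leafhoppers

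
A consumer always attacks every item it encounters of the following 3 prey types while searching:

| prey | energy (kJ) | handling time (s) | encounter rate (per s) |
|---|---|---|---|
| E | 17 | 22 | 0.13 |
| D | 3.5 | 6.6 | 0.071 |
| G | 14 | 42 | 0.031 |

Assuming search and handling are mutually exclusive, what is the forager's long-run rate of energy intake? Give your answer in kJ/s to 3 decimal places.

0.514 kJ/s

R = (0.13×17 + 0.071×3.5 + 0.031×14) / (1 + 0.13×22 + 0.071×6.6 + 0.031×42) = 2.893/5.631 = 0.5137 kJ/s.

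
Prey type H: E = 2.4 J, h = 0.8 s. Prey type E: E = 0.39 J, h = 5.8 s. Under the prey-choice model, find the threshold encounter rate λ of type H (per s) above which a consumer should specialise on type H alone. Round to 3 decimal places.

0.029 per s

Drop type E once their profitability E₂/h₂ falls below the rate achievable on type H alone: E₂/h₂ = λE₁/(1 + λh₁).
Solve for λ: λE₁h₂ = E₂(1 + λh₁) → λ(E₁h₂ − E₂h₁) = E₂ → λ = E₂/(E₁h₂ − E₂h₁).
λ = 0.39/(2.4×5.8 − 0.39×0.8) = 0.39/13.61 = 0.02866 per s.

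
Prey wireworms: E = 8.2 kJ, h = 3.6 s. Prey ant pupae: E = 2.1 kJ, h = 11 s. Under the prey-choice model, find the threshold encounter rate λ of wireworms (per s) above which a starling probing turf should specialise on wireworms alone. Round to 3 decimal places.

0.025 per s

Drop ant pupae once their profitability E₂/h₂ falls below the rate achievable on wireworms alone: E₂/h₂ = λE₁/(1 + λh₁).
Solve for λ: λE₁h₂ = E₂(1 + λh₁) → λ(E₁h₂ − E₂h₁) = E₂ → λ = E₂/(E₁h₂ − E₂h₁).
λ = 2.1/(8.2×11 − 2.1×3.6) = 2.1/82.64 = 0.02541 per s.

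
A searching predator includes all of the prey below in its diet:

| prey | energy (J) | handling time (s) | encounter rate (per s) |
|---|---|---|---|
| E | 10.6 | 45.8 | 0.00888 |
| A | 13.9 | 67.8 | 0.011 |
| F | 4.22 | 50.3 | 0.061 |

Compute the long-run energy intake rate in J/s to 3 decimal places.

0.097 J/s

R = Σλ_iE_i / (1 + Σλ_ih_i)
Numerator: 0.00888×10.6 + 0.011×13.9 + 0.061×4.22 = 0.5044
Denominator: 1 + 0.00888×45.8 + 0.011×67.8 + 0.061×50.3 = 5.221
R = 0.5044/5.221 = 0.09662 J/s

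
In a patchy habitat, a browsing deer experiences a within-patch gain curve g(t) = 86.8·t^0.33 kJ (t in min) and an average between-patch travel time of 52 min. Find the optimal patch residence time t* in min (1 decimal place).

By the marginal value theorem, leave when the instantaneous gain rate g'(t) equals the habitat-wide average g(t)/(T + t).
g'(t) = 0.33·86.8·t^-0.67. Setting 0.33·86.8·t^-0.67 = 86.8·t^0.33/(52+t) gives 0.33(52+t) = t, so 0.67·t = 0.33×52.
t* = 0.33×52/0.67 = 25.61 min.

25.6 min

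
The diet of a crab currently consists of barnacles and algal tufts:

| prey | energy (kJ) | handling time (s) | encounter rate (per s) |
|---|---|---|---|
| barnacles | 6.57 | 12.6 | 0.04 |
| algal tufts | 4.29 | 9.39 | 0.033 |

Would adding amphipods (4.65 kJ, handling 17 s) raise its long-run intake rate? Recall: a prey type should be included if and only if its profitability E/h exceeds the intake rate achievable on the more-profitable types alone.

Yes

On barnacles and algal tufts alone, R = ΣλE/(1+Σλh) = 0.4044/1.814 = 0.2229 kJ/s.
Profitability of amphipods: 4.65/17 = 0.2735 kJ/s.
Since 0.2735 > R, including amphipods increases the long-run rate.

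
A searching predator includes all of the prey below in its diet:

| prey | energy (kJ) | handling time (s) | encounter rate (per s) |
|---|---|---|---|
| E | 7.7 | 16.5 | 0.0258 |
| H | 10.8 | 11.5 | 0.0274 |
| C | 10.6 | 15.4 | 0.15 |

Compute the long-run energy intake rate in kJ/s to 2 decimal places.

R = Σλ_iE_i / (1 + Σλ_ih_i)
Numerator: 0.0258×7.7 + 0.0274×10.8 + 0.15×10.6 = 2.085
Denominator: 1 + 0.0258×16.5 + 0.0274×11.5 + 0.15×15.4 = 4.051
R = 2.085/4.051 = 0.5146 kJ/s

0.51 kJ/s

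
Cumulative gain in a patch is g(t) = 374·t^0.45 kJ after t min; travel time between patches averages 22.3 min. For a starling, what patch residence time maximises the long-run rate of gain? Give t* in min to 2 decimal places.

18.25 min

Optimal t* satisfies g'(t*) = g(t*)/(T + t*).
g'(t) = 0.45·374·t^-0.55. Setting 0.45·374·t^-0.55 = 374·t^0.45/(22.3+t) gives 0.45(22.3+t) = t, so 0.55·t = 0.45×22.3.
t* = 0.45×22.3/0.55 = 18.25 min.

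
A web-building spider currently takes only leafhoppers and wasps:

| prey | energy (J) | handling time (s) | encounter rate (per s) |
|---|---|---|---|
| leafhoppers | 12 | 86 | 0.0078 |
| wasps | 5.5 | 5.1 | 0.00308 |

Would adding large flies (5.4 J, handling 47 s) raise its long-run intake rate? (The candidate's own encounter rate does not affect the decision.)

Current rate: (0.0078×12 + 0.00308×5.5)/(1 + 0.0078×86 + 0.00308×5.1) = 0.06554 J/s.
Profitability of large flies: 5.4/47 = 0.1149 J/s.
0.1149 > 0.06554, so adding large flies raises the average — include it.

Yes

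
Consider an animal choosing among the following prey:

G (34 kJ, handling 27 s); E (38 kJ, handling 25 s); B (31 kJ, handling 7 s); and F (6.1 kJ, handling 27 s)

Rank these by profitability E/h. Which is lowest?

F

Profitability E/h (kJ/s): G = 34/27 = 1.26, E = 38/25 = 1.52, B = 31/7 = 4.43, F = 6.1/27 = 0.226.
Ranked: B > E > G > F.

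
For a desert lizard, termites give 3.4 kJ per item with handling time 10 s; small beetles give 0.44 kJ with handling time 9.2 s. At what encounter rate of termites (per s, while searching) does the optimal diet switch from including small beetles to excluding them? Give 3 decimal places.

0.016 per s

The zero-one rule: include small beetles iff E₂/h₂ > λE₁/(1+λh₁). Equality gives the switch point.
λE₁h₂ = E₂ + λE₂h₁ ⇒ λ = E₂/(E₁h₂ − E₂h₁) = 0.44/(31.28 − 4.4) = 0.01637 per s.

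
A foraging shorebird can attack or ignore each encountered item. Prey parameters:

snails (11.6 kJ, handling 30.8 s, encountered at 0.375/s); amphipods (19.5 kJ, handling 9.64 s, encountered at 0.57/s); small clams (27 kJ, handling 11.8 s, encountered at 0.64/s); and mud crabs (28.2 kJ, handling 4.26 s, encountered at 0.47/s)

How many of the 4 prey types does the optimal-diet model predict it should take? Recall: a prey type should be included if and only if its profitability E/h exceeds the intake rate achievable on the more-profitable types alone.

1

Profitabilities (E/h, kJ/s): mud crabs 6.62, small clams 2.29, amphipods 2.02, snails 0.377. Add prey in this order while the next type's profitability exceeds the intake rate on those already taken.
Rate on top 1: 4.415. small clams: 2.29 < 4.415 → exclude; stop.
Optimal diet: mud crabs — 1 of 4 types.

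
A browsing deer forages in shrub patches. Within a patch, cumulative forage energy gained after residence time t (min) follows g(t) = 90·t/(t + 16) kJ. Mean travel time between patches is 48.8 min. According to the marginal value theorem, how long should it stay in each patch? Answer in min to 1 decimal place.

27.9 min

By the marginal value theorem, leave when the instantaneous gain rate g'(t) equals the habitat-wide average g(t)/(T + t).
g'(t) = 90·16/(t + 16)². Setting 90·16/(t+16)² = 90t/[(t+16)(48.8+t)] gives 16(48.8+t) = t(t+16), so t² = 16×48.8 = 780.8.
t* = √780.8 = 27.94 min.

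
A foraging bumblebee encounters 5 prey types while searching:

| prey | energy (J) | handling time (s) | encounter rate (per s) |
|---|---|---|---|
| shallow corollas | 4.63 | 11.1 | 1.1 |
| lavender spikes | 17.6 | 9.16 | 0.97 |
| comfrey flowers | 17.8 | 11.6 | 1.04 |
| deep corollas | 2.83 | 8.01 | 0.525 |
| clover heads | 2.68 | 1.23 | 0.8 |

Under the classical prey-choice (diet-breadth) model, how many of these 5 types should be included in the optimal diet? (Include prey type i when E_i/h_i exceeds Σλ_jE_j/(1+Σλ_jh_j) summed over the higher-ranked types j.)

2

Profitabilities (E/h, J/s): clover heads 2.18, lavender spikes 1.92, comfrey flowers 1.53, shallow corollas 0.417, deep corollas 0.353. Add prey in this order while the next type's profitability exceeds the intake rate on those already taken.
Rate on top 1: 1.081. lavender spikes: 1.92 > 1.081 → include.
Rate on top 2: 1.768. comfrey flowers: 1.53 < 1.768 → exclude; stop.
Optimal diet: clover heads, lavender spikes — 2 of 5 types.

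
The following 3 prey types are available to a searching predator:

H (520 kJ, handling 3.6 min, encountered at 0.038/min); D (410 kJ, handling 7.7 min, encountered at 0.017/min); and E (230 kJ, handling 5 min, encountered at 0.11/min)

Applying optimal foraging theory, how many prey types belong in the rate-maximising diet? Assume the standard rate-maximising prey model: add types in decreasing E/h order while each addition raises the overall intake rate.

E/h in descending order: H 144, D 53.2, E 46 kJ/min. The optimal diet is the largest prefix of this list for which every included type satisfies E_i/h_i > R on the types above it.
Rate on top 1: 17.38. D: 53.2 > 17.38 → include.
Rate on top 2: 21.09. E: 46 > 21.09 → include.
Optimal diet: H, D, E — 3 of 3 types.

3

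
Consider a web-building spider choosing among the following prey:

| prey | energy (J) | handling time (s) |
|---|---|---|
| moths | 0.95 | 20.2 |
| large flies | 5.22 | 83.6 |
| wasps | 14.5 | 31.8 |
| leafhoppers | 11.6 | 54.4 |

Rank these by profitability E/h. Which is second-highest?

Profitability E/h (J/s): moths = 0.95/20.2 = 0.047, large flies = 5.22/83.6 = 0.0624, wasps = 14.5/31.8 = 0.456, leafhoppers = 11.6/54.4 = 0.213.
Ranked: wasps > leafhoppers > large flies > moths.

leafhoppers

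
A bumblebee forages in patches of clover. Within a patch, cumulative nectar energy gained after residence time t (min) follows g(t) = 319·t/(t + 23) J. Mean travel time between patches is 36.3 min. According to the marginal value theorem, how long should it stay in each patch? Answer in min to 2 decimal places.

28.89 min

By the marginal value theorem, leave when the instantaneous gain rate g'(t) equals the habitat-wide average g(t)/(T + t).
g'(t) = 319·23/(t + 23)². Setting 319·23/(t+23)² = 319t/[(t+23)(36.3+t)] gives 23(36.3+t) = t(t+23), so t² = 23×36.3 = 834.9.
t* = √834.9 = 28.89 min.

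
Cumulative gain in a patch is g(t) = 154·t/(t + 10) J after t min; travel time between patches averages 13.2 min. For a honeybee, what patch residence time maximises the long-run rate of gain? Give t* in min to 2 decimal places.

Optimal t* satisfies g'(t*) = g(t*)/(T + t*).
g'(t) = 154·10/(t + 10)². Setting 154·10/(t+10)² = 154t/[(t+10)(13.2+t)] gives 10(13.2+t) = t(t+10), so t² = 10×13.2 = 132.
t* = √132 = 11.49 min.

11.49 min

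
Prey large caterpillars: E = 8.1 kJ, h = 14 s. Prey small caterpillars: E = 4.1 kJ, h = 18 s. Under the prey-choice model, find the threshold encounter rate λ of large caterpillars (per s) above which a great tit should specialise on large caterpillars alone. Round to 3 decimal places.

0.046 per s

At the threshold, the rate on large caterpillars alone equals the profitability of small caterpillars: λ·8.1/(1 + λ·14) = 4.1/18 = 0.2278.
Rearranging, λ(8.1 − 0.2278×14) = 0.2278, so λ = 0.2278/4.911 = 0.04638 per s.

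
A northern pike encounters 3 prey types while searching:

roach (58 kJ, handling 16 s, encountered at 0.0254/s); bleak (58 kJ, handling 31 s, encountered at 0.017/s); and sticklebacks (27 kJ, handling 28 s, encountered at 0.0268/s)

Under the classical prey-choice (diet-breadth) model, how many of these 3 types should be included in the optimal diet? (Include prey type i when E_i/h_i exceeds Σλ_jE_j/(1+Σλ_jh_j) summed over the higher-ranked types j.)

2

E/h in descending order: roach 3.62, bleak 1.87, sticklebacks 0.964 kJ/s. The optimal diet is the largest prefix of this list for which every included type satisfies E_i/h_i > R on the types above it.
Rate on top 1: 1.047. bleak: 1.87 > 1.047 → include.
Rate on top 2: 1.272. sticklebacks: 0.964 < 1.272 → exclude; stop.
Optimal diet: roach, bleak — 2 of 3 types.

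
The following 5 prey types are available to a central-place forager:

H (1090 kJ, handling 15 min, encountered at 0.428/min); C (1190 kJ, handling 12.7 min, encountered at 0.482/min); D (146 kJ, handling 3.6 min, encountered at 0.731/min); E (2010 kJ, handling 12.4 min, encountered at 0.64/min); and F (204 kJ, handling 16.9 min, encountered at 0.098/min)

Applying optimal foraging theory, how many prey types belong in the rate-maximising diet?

1

Profitabilities (E/h, kJ/min): E 162, C 93.7, H 72.7, D 40.6, F 12.1. Add prey in this order while the next type's profitability exceeds the intake rate on those already taken.
Rate on top 1: 144. C: 93.7 < 144 → exclude; stop.
Optimal diet: E — 1 of 5 types.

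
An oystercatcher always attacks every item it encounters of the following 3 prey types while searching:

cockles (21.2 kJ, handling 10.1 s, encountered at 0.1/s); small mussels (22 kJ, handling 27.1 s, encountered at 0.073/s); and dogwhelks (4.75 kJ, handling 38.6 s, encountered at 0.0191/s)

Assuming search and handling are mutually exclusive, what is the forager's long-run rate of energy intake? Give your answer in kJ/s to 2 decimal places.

0.81 kJ/s

R = (0.1×21.2 + 0.073×22 + 0.0191×4.75) / (1 + 0.1×10.1 + 0.073×27.1 + 0.0191×38.6) = 3.817/4.726 = 0.8077 kJ/s.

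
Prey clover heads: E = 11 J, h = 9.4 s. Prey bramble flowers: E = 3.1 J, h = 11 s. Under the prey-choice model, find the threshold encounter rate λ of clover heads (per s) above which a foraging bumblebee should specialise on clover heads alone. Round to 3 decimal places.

0.034 per s

At the threshold, the rate on clover heads alone equals the profitability of bramble flowers: λ·11/(1 + λ·9.4) = 3.1/11 = 0.2818.
Rearranging, λ(11 − 0.2818×9.4) = 0.2818, so λ = 0.2818/8.351 = 0.03375 per s.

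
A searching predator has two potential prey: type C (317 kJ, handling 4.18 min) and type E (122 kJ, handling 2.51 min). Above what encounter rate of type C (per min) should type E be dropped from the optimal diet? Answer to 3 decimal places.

0.427 per min

Drop type E once their profitability E₂/h₂ falls below the rate achievable on type C alone: E₂/h₂ = λE₁/(1 + λh₁).
Solve for λ: λE₁h₂ = E₂(1 + λh₁) → λ(E₁h₂ − E₂h₁) = E₂ → λ = E₂/(E₁h₂ − E₂h₁).
λ = 122/(317×2.51 − 122×4.18) = 122/285.7 = 0.427 per min.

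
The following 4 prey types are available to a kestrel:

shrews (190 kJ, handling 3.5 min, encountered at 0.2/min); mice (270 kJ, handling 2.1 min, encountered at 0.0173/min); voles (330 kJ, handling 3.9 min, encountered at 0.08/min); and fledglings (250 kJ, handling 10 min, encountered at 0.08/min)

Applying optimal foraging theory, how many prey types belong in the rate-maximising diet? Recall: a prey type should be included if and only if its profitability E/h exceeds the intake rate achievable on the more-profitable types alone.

3

Rank by E/h (kJ/min): mice 129, voles 84.6, shrews 54.3, fledglings 25. Include each in turn until the next type's E/h falls below the running intake rate.
Rate on top 1: 4.507. voles: 84.6 > 4.507 → include.
Rate on top 2: 23.04. shrews: 54.3 > 23.04 → include.
Rate on top 3: 33.72. fledglings: 25 < 33.72 → exclude; stop.
Optimal diet: mice, voles, shrews — 3 of 4 types.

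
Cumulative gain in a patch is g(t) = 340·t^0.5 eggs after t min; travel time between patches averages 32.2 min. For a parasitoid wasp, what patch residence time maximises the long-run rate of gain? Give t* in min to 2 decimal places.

32.20 min

Maximise g(t)/(T+t): set derivative to zero → g'(t)(T+t) = g(t).
g'(t) = 0.5·340·t^-0.5. Setting 0.5·340·t^-0.5 = 340·t^0.5/(32.2+t) gives 0.5(32.2+t) = t, so 0.50·t = 0.5×32.2.
t* = 0.5×32.2/0.50 = 32.2 min.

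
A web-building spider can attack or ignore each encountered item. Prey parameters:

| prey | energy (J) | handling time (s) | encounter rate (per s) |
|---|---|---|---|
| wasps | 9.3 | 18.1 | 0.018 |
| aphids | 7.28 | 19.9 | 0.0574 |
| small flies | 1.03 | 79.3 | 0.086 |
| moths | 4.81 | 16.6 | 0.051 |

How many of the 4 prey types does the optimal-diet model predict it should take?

3

Profitabilities (E/h, J/s): wasps 0.514, aphids 0.366, moths 0.29, small flies 0.013. Add prey in this order while the next type's profitability exceeds the intake rate on those already taken.
Rate on top 1: 0.1263. aphids: 0.366 > 0.1263 → include.
Rate on top 2: 0.2371. moths: 0.29 > 0.2371 → include.
Rate on top 3: 0.2506. small flies: 0.013 < 0.2506 → exclude; stop.
Optimal diet: wasps, aphids, moths — 3 of 4 types.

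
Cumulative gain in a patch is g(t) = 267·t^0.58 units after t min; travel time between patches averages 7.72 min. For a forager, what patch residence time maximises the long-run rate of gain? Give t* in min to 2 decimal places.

Maximise g(t)/(T+t): set derivative to zero → g'(t)(T+t) = g(t).
g'(t) = 0.58·267·t^-0.42. Setting 0.58·267·t^-0.42 = 267·t^0.58/(7.72+t) gives 0.58(7.72+t) = t, so 0.42·t = 0.58×7.72.
t* = 0.58×7.72/0.42 = 10.66 min.

10.66 min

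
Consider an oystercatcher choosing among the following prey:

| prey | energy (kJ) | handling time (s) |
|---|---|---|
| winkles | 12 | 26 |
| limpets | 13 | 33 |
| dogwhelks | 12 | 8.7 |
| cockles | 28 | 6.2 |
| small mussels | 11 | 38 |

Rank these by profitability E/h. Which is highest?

Profitability E/h (kJ/s): winkles = 12/26 = 0.462, limpets = 13/33 = 0.394, dogwhelks = 12/8.7 = 1.38, cockles = 28/6.2 = 4.52, small mussels = 11/38 = 0.289.
Ranked: cockles > dogwhelks > winkles > limpets > small mussels.

cockles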